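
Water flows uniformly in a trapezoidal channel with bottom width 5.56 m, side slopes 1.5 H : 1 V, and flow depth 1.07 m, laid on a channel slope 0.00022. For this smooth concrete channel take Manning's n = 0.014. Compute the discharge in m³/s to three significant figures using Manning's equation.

A = (b + z·y)·y = (5.56 + 1.5×1.07)×1.07 = 7.667 m²
P = b + 2y√(1+z²) = 5.56 + 2×1.07×√(1+1.5²) = 9.418 m
R = A/P = 7.667/9.418 = 0.8140 m
Q = (1/n)·A·R^(2/3)·S^(1/2) = (1/0.014) × 7.667 × 0.8140^(2/3) × 0.00022^(1/2) = 7.081 m³/s

7.08 m³/s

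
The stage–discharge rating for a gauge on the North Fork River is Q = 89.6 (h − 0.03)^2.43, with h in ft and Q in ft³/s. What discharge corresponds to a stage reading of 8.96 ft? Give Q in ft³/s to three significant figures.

Q = 89.6 × (8.96 − 0.03)^2.43 = 89.6 × 8.93^2.43 = 18320 ft³/s

18300 ft³/s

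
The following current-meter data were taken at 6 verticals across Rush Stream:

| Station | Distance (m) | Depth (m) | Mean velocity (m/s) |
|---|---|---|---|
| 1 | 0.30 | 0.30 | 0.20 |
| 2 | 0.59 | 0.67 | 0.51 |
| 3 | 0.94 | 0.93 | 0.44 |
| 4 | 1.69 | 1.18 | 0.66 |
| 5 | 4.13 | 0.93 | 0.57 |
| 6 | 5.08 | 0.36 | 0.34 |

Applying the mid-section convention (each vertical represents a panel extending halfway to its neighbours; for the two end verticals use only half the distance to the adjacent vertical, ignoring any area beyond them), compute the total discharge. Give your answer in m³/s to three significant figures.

w_1 = (0.59 − 0.30)/2 = 0.145 m; q_1 = 0.20 × 0.30 × 0.145 = 0.008700 m³/s
w_2 = (0.94 − 0.30)/2 = 0.32 m; q_2 = 0.51 × 0.67 × 0.32 = 0.1093 m³/s
w_3 = (1.69 − 0.59)/2 = 0.55 m; q_3 = 0.44 × 0.93 × 0.55 = 0.2251 m³/s
w_4 = (4.13 − 0.94)/2 = 1.595 m; q_4 = 0.66 × 1.18 × 1.595 = 1.242 m³/s
w_5 = (5.08 − 1.69)/2 = 1.695 m; q_5 = 0.57 × 0.93 × 1.695 = 0.8985 m³/s
w_6 = (5.08 − 4.13)/2 = 0.475 m; q_6 = 0.34 × 0.36 × 0.475 = 0.05814 m³/s
Q = Σ qᵢ = 2.542 m³/s

2.54 m³/s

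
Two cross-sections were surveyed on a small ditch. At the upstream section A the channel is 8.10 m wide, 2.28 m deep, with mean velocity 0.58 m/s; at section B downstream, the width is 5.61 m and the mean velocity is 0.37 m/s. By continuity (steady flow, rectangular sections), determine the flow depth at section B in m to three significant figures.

Q = A₁V₁ = (8.10×2.28) × 0.58 = 10.71 m³/s
d₂ = Q/(b₂ V₂) = 10.71/(5.61×0.37) = 5.160 m

5.16 m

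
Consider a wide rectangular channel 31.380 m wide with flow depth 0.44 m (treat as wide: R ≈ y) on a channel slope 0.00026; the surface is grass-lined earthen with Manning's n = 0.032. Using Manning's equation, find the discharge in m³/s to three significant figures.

A = b·y = 31.380 × 0.44 = 13.81 m²
Wide channel: R ≈ y = 0.44 m
Q = (1/n)·A·R^(2/3)·S^(1/2) = (1/0.032) × 13.81 × 0.4400^(2/3) × 0.00026^(1/2) = 4.025 m³/s

4.02 m³/s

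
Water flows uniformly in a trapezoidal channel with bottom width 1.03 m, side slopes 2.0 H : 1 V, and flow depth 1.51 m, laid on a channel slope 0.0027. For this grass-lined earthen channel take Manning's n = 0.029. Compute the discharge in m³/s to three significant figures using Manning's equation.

9.33 m³/s

A = (b + z·y)·y = (1.03 + 2.0×1.51)×1.51 = 6.116 m²
P = b + 2y√(1+z²) = 1.03 + 2×1.51×√(1+2.0²) = 7.783 m
R = A/P = 6.116/7.783 = 0.7858 m
Q = (1/n)·A·R^(2/3)·S^(1/2) = (1/0.029) × 6.116 × 0.7858^(2/3) × 0.0027^(1/2) = 9.331 m³/s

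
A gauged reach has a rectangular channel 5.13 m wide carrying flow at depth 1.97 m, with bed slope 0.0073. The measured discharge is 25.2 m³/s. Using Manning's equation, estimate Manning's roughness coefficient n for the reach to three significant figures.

A = b·y = 5.13 × 1.97 = 10.11 m²
P = b + 2y = 5.13 + 2×1.97 = 9.070 m
R = A/P = 10.11/9.070 = 1.114 m
n = (1/Q)·A·R^(2/3)·S^(1/2) = (1/25.2) × 10.11 × 1.075 × 0.08544 = 0.03683

0.0368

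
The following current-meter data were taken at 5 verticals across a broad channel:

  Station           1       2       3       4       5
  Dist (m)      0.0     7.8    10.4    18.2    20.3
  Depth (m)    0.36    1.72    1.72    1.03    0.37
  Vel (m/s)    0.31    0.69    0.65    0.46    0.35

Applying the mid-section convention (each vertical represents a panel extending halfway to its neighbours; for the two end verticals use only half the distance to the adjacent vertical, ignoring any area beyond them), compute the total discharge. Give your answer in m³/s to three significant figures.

14.9 m³/s

w_1 = (7.8 − 0.0)/2 = 3.9 m; q_1 = 0.31 × 0.36 × 3.9 = 0.4352 m³/s
w_2 = (10.4 − 0.0)/2 = 5.2 m; q_2 = 0.69 × 1.72 × 5.2 = 6.171 m³/s
w_3 = (18.2 − 7.8)/2 = 5.2 m; q_3 = 0.65 × 1.72 × 5.2 = 5.814 m³/s
w_4 = (20.3 − 10.4)/2 = 4.95 m; q_4 = 0.46 × 1.03 × 4.95 = 2.345 m³/s
w_5 = (20.3 − 18.2)/2 = 1.05 m; q_5 = 0.35 × 0.37 × 1.05 = 0.1360 m³/s
Q = Σ qᵢ = 14.90 m³/s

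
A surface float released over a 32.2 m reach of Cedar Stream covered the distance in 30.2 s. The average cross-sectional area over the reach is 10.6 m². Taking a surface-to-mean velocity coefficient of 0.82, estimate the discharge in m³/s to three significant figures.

9.27 m³/s

v_surface = L / t̄ = 32.2 / 30.2 = 1.066 m/s
v_mean = 0.82 × 1.066 = 0.8743 m/s
Q = A × v_mean = 10.6 × 0.8743 = 9.268 m³/s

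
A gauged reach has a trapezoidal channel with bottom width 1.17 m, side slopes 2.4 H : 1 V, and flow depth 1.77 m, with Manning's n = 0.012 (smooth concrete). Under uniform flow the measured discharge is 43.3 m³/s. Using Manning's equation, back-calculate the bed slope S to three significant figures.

A = (b + z·y)·y = (1.17 + 2.4×1.77)×1.77 = 9.590 m²
P = b + 2y√(1+z²) = 1.17 + 2×1.77×√(1+2.4²) = 10.37 m
R = A/P = 9.590/10.37 = 0.9244 m
S = (Q·n / (1·A·R^(2/3)))² = (43.3×0.012 / (1×9.590×0.9490))² = 0.003260

0.00326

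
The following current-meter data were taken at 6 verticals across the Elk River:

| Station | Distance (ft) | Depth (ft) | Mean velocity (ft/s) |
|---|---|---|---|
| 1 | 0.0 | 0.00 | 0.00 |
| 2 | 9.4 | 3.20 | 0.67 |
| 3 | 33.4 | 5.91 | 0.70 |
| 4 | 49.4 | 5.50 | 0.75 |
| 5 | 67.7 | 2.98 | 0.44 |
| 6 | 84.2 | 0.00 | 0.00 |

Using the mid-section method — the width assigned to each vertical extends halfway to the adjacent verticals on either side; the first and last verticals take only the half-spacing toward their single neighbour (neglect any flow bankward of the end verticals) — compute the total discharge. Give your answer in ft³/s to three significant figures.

w_2 = (33.4 − 0.0)/2 = 16.7 ft; q_2 = 0.67 × 3.20 × 16.7 = 35.80 ft³/s
w_3 = (49.4 − 9.4)/2 = 20 ft; q_3 = 0.70 × 5.91 × 20 = 82.74 ft³/s
w_4 = (67.7 − 33.4)/2 = 17.15 ft; q_4 = 0.75 × 5.50 × 17.15 = 70.74 ft³/s
w_5 = (84.2 − 49.4)/2 = 17.4 ft; q_5 = 0.44 × 2.98 × 17.4 = 22.81 ft³/s
Stations 1, 6 contribute zero (depth or velocity is 0).
Q = Σ qᵢ = 212.1 ft³/s

212 ft³/s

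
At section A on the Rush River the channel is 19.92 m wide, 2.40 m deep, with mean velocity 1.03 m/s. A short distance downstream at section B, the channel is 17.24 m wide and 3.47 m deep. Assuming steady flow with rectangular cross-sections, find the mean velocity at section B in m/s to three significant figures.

0.823 m/s

Q = A₁V₁ = (19.92×2.40) × 1.03 = 49.24 m³/s
A₂ = 17.24 × 3.47 = 59.82 m²
V₂ = Q/A₂ = 49.24/59.82 = 0.8231 m/s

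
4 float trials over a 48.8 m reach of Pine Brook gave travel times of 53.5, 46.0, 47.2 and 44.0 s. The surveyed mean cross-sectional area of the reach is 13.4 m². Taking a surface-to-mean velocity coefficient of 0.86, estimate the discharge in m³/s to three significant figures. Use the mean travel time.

11.8 m³/s

t̄ = (53.5 + 46.0 + 47.2 + 44.0) / 4 = 47.675 s
v_surface = L / t̄ = 48.8 / 47.675 = 1.024 m/s
v_mean = 0.86 × 1.024 = 0.8803 m/s
Q = A × v_mean = 13.4 × 0.8803 = 11.80 m³/s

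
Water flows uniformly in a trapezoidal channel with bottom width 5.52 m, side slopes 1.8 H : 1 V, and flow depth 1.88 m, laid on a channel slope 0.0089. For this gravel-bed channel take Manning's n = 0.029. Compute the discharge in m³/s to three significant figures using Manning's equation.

63.6 m³/s

A = (b + z·y)·y = (5.52 + 1.8×1.88)×1.88 = 16.74 m²
P = b + 2y√(1+z²) = 5.52 + 2×1.88×√(1+1.8²) = 13.26 m
R = A/P = 16.74/13.26 = 1.262 m
Q = (1/n)·A·R^(2/3)·S^(1/2) = (1/0.029) × 16.74 × 1.262^(2/3) × 0.0089^(1/2) = 63.60 m³/s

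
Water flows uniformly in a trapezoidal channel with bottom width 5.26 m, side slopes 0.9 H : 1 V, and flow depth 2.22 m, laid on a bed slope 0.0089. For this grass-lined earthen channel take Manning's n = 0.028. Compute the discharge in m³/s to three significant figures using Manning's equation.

69.0 m³/s

A = (b + z·y)·y = (5.26 + 0.9×2.22)×2.22 = 16.11 m²
P = b + 2y√(1+z²) = 5.26 + 2×2.22×√(1+0.9²) = 11.23 m
R = A/P = 16.11/11.23 = 1.434 m
Q = (1/n)·A·R^(2/3)·S^(1/2) = (1/0.028) × 16.11 × 1.434^(2/3) × 0.0089^(1/2) = 69.05 m³/s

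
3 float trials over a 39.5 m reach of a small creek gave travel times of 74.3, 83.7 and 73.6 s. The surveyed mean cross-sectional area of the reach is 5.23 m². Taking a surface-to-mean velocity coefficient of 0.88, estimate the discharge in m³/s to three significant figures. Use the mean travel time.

2.35 m³/s

t̄ = (74.3 + 83.7 + 73.6) / 3 = 77.2 s
v_surface = L / t̄ = 39.5 / 77.2 = 0.5117 m/s
v_mean = 0.88 × 0.5117 = 0.4503 m/s
Q = A × v_mean = 5.23 × 0.4503 = 2.355 m³/s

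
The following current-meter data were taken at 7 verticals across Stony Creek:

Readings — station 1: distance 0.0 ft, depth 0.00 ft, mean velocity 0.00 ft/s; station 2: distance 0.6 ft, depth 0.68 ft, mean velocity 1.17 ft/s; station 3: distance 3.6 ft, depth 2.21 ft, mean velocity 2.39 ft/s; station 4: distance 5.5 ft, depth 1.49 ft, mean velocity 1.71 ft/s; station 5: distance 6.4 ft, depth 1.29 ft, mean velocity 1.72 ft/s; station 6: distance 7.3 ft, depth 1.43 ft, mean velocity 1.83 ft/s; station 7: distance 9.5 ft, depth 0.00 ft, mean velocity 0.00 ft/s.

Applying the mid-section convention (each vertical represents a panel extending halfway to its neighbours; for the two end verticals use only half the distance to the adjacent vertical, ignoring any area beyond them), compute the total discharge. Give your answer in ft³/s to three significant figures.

24.0 ft³/s

w_2 = (3.6 − 0.0)/2 = 1.8 ft; q_2 = 1.17 × 0.68 × 1.8 = 1.432 ft³/s
w_3 = (5.5 − 0.6)/2 = 2.45 ft; q_3 = 2.39 × 2.21 × 2.45 = 12.94 ft³/s
w_4 = (6.4 − 3.6)/2 = 1.4 ft; q_4 = 1.71 × 1.49 × 1.4 = 3.567 ft³/s
w_5 = (7.3 − 5.5)/2 = 0.9 ft; q_5 = 1.72 × 1.29 × 0.9 = 1.997 ft³/s
w_6 = (9.5 − 6.4)/2 = 1.55 ft; q_6 = 1.83 × 1.43 × 1.55 = 4.056 ft³/s
Stations 1, 7 contribute zero (depth or velocity is 0).
Q = Σ qᵢ = 23.99 ft³/s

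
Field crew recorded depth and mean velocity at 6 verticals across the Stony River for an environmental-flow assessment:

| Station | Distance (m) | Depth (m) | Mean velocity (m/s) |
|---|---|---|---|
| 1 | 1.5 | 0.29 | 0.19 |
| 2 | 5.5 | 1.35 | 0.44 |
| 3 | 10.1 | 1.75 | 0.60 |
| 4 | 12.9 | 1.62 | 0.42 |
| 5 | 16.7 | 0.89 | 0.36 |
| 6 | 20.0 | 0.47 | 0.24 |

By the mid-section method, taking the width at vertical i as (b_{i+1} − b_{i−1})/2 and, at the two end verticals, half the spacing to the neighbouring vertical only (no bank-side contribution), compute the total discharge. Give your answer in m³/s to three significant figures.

w_1 = (5.5 − 1.5)/2 = 2 m; q_1 = 0.19 × 0.29 × 2 = 0.1102 m³/s
w_2 = (10.1 − 1.5)/2 = 4.3 m; q_2 = 0.44 × 1.35 × 4.3 = 2.554 m³/s
w_3 = (12.9 − 5.5)/2 = 3.7 m; q_3 = 0.60 × 1.75 × 3.7 = 3.885 m³/s
w_4 = (16.7 − 10.1)/2 = 3.3 m; q_4 = 0.42 × 1.62 × 3.3 = 2.245 m³/s
w_5 = (20.0 − 12.9)/2 = 3.55 m; q_5 = 0.36 × 0.89 × 3.55 = 1.137 m³/s
w_6 = (20.0 − 16.7)/2 = 1.65 m; q_6 = 0.24 × 0.47 × 1.65 = 0.1861 m³/s
Q = Σ qᵢ = 10.12 m³/s

10.1 m³/s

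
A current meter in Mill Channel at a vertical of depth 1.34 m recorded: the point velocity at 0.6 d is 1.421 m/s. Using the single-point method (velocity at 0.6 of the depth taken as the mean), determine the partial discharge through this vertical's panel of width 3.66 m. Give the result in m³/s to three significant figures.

6.97 m³/s

v̄ = v₀.₆ = 1.421 m/s
q = v̄ × d × w = 1.421 × 1.34 × 3.66 = 6.969 m³/s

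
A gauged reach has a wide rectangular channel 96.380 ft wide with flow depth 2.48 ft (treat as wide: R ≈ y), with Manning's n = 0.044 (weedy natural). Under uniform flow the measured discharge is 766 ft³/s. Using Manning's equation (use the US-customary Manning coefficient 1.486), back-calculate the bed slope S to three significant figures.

0.00268

A = b·y = 96.380 × 2.48 = 239.0 ft²
Wide channel: R ≈ y = 2.48 ft
S = (Q·n / (1.486·A·R^(2/3)))² = (766×0.044 / (1.486×239.0×1.832))² = 0.002682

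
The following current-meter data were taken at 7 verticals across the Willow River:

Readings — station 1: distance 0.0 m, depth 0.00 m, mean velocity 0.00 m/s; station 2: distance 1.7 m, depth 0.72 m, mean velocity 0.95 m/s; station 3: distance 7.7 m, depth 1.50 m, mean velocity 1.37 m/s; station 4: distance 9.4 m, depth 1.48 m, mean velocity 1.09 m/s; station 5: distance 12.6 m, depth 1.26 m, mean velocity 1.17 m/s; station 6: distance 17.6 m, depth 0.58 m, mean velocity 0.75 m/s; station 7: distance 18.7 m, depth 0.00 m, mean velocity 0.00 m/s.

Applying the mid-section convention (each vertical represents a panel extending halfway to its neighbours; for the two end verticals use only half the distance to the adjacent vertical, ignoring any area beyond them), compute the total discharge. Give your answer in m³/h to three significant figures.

w_2 = (7.7 − 0.0)/2 = 3.85 m; q_2 = 0.95 × 0.72 × 3.85 = 2.633 m³/s
w_3 = (9.4 − 1.7)/2 = 3.85 m; q_3 = 1.37 × 1.50 × 3.85 = 7.912 m³/s
w_4 = (12.6 − 7.7)/2 = 2.45 m; q_4 = 1.09 × 1.48 × 2.45 = 3.952 m³/s
w_5 = (17.6 − 9.4)/2 = 4.1 m; q_5 = 1.17 × 1.26 × 4.1 = 6.044 m³/s
w_6 = (18.7 − 12.6)/2 = 3.05 m; q_6 = 0.75 × 0.58 × 3.05 = 1.327 m³/s
Stations 1, 7 contribute zero (depth or velocity is 0).
Q = Σ qᵢ = 21.87 m³/s
= 21.87 × 3600 = 78730 m³/h

78700 m³/h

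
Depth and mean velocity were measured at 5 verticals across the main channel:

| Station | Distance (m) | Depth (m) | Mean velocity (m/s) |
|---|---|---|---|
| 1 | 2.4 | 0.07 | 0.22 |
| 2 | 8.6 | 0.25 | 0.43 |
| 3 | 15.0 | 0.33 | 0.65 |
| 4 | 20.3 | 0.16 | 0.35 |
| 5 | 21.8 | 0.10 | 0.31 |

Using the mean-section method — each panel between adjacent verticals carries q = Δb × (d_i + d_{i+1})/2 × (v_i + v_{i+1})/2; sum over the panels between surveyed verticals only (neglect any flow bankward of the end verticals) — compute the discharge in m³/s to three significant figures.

Panel 1-2: Δb = 6.2 m, d̄ = (0.07+0.25)/2 = 0.16, v̄ = (0.22+0.43)/2 = 0.325 → q = 6.2×0.16×0.325 = 0.3224 m³/s
Panel 2-3: Δb = 6.4 m, d̄ = (0.25+0.33)/2 = 0.29, v̄ = (0.43+0.65)/2 = 0.54 → q = 6.4×0.29×0.54 = 1.002 m³/s
Panel 3-4: Δb = 5.3 m, d̄ = (0.33+0.16)/2 = 0.245, v̄ = (0.65+0.35)/2 = 0.5 → q = 5.3×0.245×0.5 = 0.6493 m³/s
Panel 4-5: Δb = 1.5 m, d̄ = (0.16+0.10)/2 = 0.13, v̄ = (0.35+0.31)/2 = 0.33 → q = 1.5×0.13×0.33 = 0.06435 m³/s
Q = Σ q = 2.038 m³/s

2.04 m³/s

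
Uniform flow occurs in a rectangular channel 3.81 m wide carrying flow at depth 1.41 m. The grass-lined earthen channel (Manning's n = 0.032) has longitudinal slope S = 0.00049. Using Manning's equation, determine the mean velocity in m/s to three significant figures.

A = b·y = 3.81 × 1.41 = 5.372 m²
P = b + 2y = 3.81 + 2×1.41 = 6.630 m
R = A/P = 5.372/6.630 = 0.8103 m
Q = (1/n)·A·R^(2/3)·S^(1/2) = (1/0.032) × 5.372 × 0.8103^(2/3) × 0.00049^(1/2) = 3.230 m³/s
V = Q/A = 3.230/5.372 = 0.6012 m/s

0.601 m/s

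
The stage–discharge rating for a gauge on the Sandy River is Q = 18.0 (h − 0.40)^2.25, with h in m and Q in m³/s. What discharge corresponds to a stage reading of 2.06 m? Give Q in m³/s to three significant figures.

Q = 18.0 × (2.06 − 0.40)^2.25 = 18.0 × 1.66^2.25 = 56.30 m³/s

56.3 m³/s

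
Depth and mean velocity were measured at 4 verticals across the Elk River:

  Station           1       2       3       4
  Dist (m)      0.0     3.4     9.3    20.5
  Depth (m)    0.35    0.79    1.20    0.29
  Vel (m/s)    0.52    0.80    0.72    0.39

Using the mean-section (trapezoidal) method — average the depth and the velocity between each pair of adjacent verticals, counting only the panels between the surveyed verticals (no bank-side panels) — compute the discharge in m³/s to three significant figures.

Panel 1-2: Δb = 3.4 m, d̄ = (0.35+0.79)/2 = 0.57, v̄ = (0.52+0.80)/2 = 0.66 → q = 3.4×0.57×0.66 = 1.279 m³/s
Panel 2-3: Δb = 5.9 m, d̄ = (0.79+1.20)/2 = 0.995, v̄ = (0.80+0.72)/2 = 0.76 → q = 5.9×0.995×0.76 = 4.462 m³/s
Panel 3-4: Δb = 11.2 m, d̄ = (1.20+0.29)/2 = 0.745, v̄ = (0.72+0.39)/2 = 0.555 → q = 11.2×0.745×0.555 = 4.631 m³/s
Q = Σ q = 10.37 m³/s

10.4 m³/s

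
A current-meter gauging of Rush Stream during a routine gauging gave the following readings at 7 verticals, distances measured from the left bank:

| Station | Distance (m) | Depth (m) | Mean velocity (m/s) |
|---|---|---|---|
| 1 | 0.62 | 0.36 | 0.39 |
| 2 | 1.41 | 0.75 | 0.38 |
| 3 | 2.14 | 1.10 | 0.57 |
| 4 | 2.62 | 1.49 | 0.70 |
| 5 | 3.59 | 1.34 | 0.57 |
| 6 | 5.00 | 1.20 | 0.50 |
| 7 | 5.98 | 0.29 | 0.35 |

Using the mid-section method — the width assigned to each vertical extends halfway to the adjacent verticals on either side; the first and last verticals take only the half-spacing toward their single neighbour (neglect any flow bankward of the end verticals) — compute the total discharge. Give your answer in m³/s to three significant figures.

w_1 = (1.41 − 0.62)/2 = 0.395 m; q_1 = 0.39 × 0.36 × 0.395 = 0.05546 m³/s
w_2 = (2.14 − 0.62)/2 = 0.76 m; q_2 = 0.38 × 0.75 × 0.76 = 0.2166 m³/s
w_3 = (2.62 − 1.41)/2 = 0.605 m; q_3 = 0.57 × 1.10 × 0.605 = 0.3793 m³/s
w_4 = (3.59 − 2.14)/2 = 0.725 m; q_4 = 0.70 × 1.49 × 0.725 = 0.7562 m³/s
w_5 = (5.00 − 2.62)/2 = 1.19 m; q_5 = 0.57 × 1.34 × 1.19 = 0.9089 m³/s
w_6 = (5.98 − 3.59)/2 = 1.195 m; q_6 = 0.50 × 1.20 × 1.195 = 0.7170 m³/s
w_7 = (5.98 − 5.00)/2 = 0.49 m; q_7 = 0.35 × 0.29 × 0.49 = 0.04974 m³/s
Q = Σ qᵢ = 3.083 m³/s

3.08 m³/s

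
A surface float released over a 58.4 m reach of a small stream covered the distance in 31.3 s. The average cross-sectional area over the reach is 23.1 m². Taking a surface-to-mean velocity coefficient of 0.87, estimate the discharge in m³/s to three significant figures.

37.5 m³/s

v_surface = L / t̄ = 58.4 / 31.3 = 1.866 m/s
v_mean = 0.87 × 1.866 = 1.623 m/s
Q = A × v_mean = 23.1 × 1.623 = 37.50 m³/s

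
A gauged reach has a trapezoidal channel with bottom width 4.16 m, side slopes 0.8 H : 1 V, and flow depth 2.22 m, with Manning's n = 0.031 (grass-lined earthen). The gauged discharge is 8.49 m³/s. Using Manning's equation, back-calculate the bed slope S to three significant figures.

0.000270

A = (b + z·y)·y = (4.16 + 0.8×2.22)×2.22 = 13.18 m²
P = b + 2y√(1+z²) = 4.16 + 2×2.22×√(1+0.8²) = 9.846 m
R = A/P = 13.18/9.846 = 1.338 m
S = (Q·n / (1·A·R^(2/3)))² = (8.49×0.031 / (1×13.18×1.214))² = 0.0002704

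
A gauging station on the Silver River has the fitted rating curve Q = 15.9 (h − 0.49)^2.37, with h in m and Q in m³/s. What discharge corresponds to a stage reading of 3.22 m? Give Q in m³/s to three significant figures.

Q = 15.9 × (3.22 − 0.49)^2.37 = 15.9 × 2.73^2.37 = 171.8 m³/s

172 m³/s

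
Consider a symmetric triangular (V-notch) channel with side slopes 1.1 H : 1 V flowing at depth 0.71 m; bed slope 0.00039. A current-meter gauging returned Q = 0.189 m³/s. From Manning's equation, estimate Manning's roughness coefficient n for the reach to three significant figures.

A = z·y² = 1.1×0.71² = 0.5545 m²
P = 2y√(1+z²) = 2×0.71×√(1+1.1²) = 2.111 m
R = A/P = 0.5545/2.111 = 0.2627 m
n = (1/Q)·A·R^(2/3)·S^(1/2) = (1/0.189) × 0.5545 × 0.4102 × 0.01975 = 0.02376

0.0238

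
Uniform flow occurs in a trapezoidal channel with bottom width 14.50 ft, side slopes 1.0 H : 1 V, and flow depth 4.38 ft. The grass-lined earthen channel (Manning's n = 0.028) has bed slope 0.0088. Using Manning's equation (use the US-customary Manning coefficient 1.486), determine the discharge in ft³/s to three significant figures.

A = (b + z·y)·y = (14.50 + 1.0×4.38)×4.38 = 82.69 ft²
P = b + 2y√(1+z²) = 14.50 + 2×4.38×√(1+1.0²) = 26.89 ft
R = A/P = 82.69/26.89 = 3.075 ft
Q = (1.486/n)·A·R^(2/3)·S^(1/2) = (1.486/0.028) × 82.69 × 3.075^(2/3) × 0.0088^(1/2) = 870.7 ft³/s

871 ft³/s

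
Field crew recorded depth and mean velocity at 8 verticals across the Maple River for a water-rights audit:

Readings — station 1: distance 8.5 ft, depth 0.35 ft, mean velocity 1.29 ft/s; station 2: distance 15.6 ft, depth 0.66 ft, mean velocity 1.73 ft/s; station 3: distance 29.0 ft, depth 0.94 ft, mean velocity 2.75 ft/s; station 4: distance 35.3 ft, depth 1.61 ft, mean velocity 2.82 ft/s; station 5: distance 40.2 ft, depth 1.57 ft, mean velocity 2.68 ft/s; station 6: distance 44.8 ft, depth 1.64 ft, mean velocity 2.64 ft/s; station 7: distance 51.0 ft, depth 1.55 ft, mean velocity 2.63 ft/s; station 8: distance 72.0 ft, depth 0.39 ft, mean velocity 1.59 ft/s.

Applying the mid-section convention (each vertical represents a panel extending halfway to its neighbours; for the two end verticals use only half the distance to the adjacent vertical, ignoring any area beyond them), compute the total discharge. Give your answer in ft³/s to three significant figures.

170 ft³/s

w_1 = (15.6 − 8.5)/2 = 3.55 ft; q_1 = 1.29 × 0.35 × 3.55 = 1.603 ft³/s
w_2 = (29.0 − 8.5)/2 = 10.25 ft; q_2 = 1.73 × 0.66 × 10.25 = 11.70 ft³/s
w_3 = (35.3 − 15.6)/2 = 9.85 ft; q_3 = 2.75 × 0.94 × 9.85 = 25.46 ft³/s
w_4 = (40.2 − 29.0)/2 = 5.6 ft; q_4 = 2.82 × 1.61 × 5.6 = 25.43 ft³/s
w_5 = (44.8 − 35.3)/2 = 4.75 ft; q_5 = 2.68 × 1.57 × 4.75 = 19.99 ft³/s
w_6 = (51.0 − 40.2)/2 = 5.4 ft; q_6 = 2.64 × 1.64 × 5.4 = 23.38 ft³/s
w_7 = (72.0 − 44.8)/2 = 13.6 ft; q_7 = 2.63 × 1.55 × 13.6 = 55.44 ft³/s
w_8 = (72.0 − 51.0)/2 = 10.5 ft; q_8 = 1.59 × 0.39 × 10.5 = 6.511 ft³/s
Q = Σ qᵢ = 169.5 ft³/s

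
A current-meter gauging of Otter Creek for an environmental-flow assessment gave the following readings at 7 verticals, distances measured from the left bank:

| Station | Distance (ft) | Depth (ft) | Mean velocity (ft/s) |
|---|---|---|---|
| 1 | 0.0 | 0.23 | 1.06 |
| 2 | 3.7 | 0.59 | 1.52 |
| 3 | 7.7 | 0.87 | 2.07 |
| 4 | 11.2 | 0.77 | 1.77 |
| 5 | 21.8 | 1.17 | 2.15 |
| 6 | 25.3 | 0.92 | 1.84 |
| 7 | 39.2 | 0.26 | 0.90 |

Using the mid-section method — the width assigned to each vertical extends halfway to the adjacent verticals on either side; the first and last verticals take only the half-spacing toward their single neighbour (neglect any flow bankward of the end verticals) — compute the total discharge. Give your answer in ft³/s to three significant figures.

54.4 ft³/s

w_1 = (3.7 − 0.0)/2 = 1.85 ft; q_1 = 1.06 × 0.23 × 1.85 = 0.4510 ft³/s
w_2 = (7.7 − 0.0)/2 = 3.85 ft; q_2 = 1.52 × 0.59 × 3.85 = 3.453 ft³/s
w_3 = (11.2 − 3.7)/2 = 3.75 ft; q_3 = 2.07 × 0.87 × 3.75 = 6.753 ft³/s
w_4 = (21.8 − 7.7)/2 = 7.05 ft; q_4 = 1.77 × 0.77 × 7.05 = 9.608 ft³/s
w_5 = (25.3 − 11.2)/2 = 7.05 ft; q_5 = 2.15 × 1.17 × 7.05 = 17.73 ft³/s
w_6 = (39.2 − 21.8)/2 = 8.7 ft; q_6 = 1.84 × 0.92 × 8.7 = 14.73 ft³/s
w_7 = (39.2 − 25.3)/2 = 6.95 ft; q_7 = 0.90 × 0.26 × 6.95 = 1.626 ft³/s
Q = Σ qᵢ = 54.35 ft³/s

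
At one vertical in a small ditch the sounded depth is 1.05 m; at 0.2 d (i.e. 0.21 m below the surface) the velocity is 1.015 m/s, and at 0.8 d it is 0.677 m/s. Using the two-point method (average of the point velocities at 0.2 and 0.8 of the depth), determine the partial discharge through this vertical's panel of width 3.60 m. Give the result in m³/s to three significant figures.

v̄ = (1.015 + 0.677) / 2 = 0.8460 m/s
q = v̄ × d × w = 0.8460 × 1.05 × 3.60 = 3.198 m³/s

3.20 m³/s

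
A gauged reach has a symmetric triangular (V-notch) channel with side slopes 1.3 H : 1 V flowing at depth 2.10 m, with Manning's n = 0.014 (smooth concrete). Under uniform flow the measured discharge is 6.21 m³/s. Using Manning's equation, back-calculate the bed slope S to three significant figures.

0.000294

A = z·y² = 1.3×2.10² = 5.733 m²
P = 2y√(1+z²) = 2×2.10×√(1+1.3²) = 6.889 m
R = A/P = 5.733/6.889 = 0.8323 m
S = (Q·n / (1·A·R^(2/3)))² = (6.21×0.014 / (1×5.733×0.8848))² = 0.0002938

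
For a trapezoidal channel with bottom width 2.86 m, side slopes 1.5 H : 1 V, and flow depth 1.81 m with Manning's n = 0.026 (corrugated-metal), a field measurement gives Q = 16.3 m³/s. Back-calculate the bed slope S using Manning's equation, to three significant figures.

A = (b + z·y)·y = (2.86 + 1.5×1.81)×1.81 = 10.09 m²
P = b + 2y√(1+z²) = 2.86 + 2×1.81×√(1+1.5²) = 9.386 m
R = A/P = 10.09/9.386 = 1.075 m
S = (Q·n / (1·A·R^(2/3)))² = (16.3×0.026 / (1×10.09×1.049))² = 0.001602

0.00160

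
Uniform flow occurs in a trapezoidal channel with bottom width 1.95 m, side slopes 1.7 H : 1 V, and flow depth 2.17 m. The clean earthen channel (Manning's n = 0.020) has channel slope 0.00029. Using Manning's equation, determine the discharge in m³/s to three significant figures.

11.5 m³/s

A = (b + z·y)·y = (1.95 + 1.7×2.17)×2.17 = 12.24 m²
P = b + 2y√(1+z²) = 1.95 + 2×2.17×√(1+1.7²) = 10.51 m
R = A/P = 12.24/10.51 = 1.164 m
Q = (1/n)·A·R^(2/3)·S^(1/2) = (1/0.020) × 12.24 × 1.164^(2/3) × 0.00029^(1/2) = 11.53 m³/s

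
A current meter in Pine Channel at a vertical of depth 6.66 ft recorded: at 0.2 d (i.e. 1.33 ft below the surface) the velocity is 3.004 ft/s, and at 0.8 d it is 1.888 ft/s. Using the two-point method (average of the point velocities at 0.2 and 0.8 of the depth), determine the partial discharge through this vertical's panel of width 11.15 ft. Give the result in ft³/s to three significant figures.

v̄ = (3.004 + 1.888) / 2 = 2.446 ft/s
q = v̄ × d × w = 2.446 × 6.66 × 11.15 = 181.6 ft³/s

182 ft³/s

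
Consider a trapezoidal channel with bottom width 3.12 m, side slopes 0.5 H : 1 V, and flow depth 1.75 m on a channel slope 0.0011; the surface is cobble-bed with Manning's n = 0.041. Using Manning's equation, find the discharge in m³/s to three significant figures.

5.63 m³/s

A = (b + z·y)·y = (3.12 + 0.5×1.75)×1.75 = 6.991 m²
P = b + 2y√(1+z²) = 3.12 + 2×1.75×√(1+0.5²) = 7.033 m
R = A/P = 6.991/7.033 = 0.9940 m
Q = (1/n)·A·R^(2/3)·S^(1/2) = (1/0.041) × 6.991 × 0.9940^(2/3) × 0.0011^(1/2) = 5.633 m³/s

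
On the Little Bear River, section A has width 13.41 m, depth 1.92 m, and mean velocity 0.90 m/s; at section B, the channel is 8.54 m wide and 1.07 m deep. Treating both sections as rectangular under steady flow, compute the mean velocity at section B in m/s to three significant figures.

Q = A₁V₁ = (13.41×1.92) × 0.90 = 23.17 m³/s
A₂ = 8.54 × 1.07 = 9.138 m²
V₂ = Q/A₂ = 23.17/9.138 = 2.536 m/s

2.54 m/s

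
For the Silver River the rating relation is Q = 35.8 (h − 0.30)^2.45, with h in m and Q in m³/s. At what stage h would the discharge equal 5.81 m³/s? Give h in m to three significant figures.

h − h₀ = (Q/C)^(1/b) = (5.81/35.8)^(1/2.45) = 0.4761 m
h = 0.30 + 0.4761 = 0.7761 m

0.776 m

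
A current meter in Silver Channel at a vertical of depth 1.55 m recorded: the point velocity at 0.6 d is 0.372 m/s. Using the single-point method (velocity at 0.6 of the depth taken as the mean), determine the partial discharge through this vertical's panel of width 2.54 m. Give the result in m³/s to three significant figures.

1.46 m³/s

v̄ = v₀.₆ = 0.372 m/s
q = v̄ × d × w = 0.3720 × 1.55 × 2.54 = 1.465 m³/s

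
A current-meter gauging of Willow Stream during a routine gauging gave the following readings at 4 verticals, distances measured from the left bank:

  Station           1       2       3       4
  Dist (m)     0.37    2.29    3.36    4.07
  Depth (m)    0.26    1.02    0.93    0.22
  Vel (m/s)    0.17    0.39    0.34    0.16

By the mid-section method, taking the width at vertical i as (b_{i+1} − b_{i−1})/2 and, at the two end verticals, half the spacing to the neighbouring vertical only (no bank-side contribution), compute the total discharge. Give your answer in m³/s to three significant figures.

w_1 = (2.29 − 0.37)/2 = 0.96 m; q_1 = 0.17 × 0.26 × 0.96 = 0.04243 m³/s
w_2 = (3.36 − 0.37)/2 = 1.495 m; q_2 = 0.39 × 1.02 × 1.495 = 0.5947 m³/s
w_3 = (4.07 − 2.29)/2 = 0.89 m; q_3 = 0.34 × 0.93 × 0.89 = 0.2814 m³/s
w_4 = (4.07 − 3.36)/2 = 0.355 m; q_4 = 0.16 × 0.22 × 0.355 = 0.01250 m³/s
Q = Σ qᵢ = 0.9311 m³/s

0.931 m³/s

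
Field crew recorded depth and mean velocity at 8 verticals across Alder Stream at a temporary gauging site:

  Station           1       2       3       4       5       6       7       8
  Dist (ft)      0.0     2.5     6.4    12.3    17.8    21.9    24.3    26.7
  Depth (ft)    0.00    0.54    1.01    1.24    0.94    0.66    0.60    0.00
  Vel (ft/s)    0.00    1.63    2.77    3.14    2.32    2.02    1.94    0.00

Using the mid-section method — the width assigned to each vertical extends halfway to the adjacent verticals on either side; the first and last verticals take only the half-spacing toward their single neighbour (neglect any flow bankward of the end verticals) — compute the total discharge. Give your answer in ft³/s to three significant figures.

w_2 = (6.4 − 0.0)/2 = 3.2 ft; q_2 = 1.63 × 0.54 × 3.2 = 2.817 ft³/s
w_3 = (12.3 − 2.5)/2 = 4.9 ft; q_3 = 2.77 × 1.01 × 4.9 = 13.71 ft³/s
w_4 = (17.8 − 6.4)/2 = 5.7 ft; q_4 = 3.14 × 1.24 × 5.7 = 22.19 ft³/s
w_5 = (21.9 − 12.3)/2 = 4.8 ft; q_5 = 2.32 × 0.94 × 4.8 = 10.47 ft³/s
w_6 = (24.3 − 17.8)/2 = 3.25 ft; q_6 = 2.02 × 0.66 × 3.25 = 4.333 ft³/s
w_7 = (26.7 − 21.9)/2 = 2.4 ft; q_7 = 1.94 × 0.60 × 2.4 = 2.794 ft³/s
Stations 1, 8 contribute zero (depth or velocity is 0).
Q = Σ qᵢ = 56.31 ft³/s

56.3 ft³/s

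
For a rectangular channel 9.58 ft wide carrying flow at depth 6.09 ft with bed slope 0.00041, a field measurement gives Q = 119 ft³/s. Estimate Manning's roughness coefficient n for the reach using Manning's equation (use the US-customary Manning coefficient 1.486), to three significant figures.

0.0285

A = b·y = 9.58 × 6.09 = 58.34 ft²
P = b + 2y = 9.58 + 2×6.09 = 21.76 ft
R = A/P = 58.34/21.76 = 2.681 ft
n = (1.486/Q)·A·R^(2/3)·S^(1/2) = (1.486/119) × 58.34 × 1.930 × 0.02025 = 0.02847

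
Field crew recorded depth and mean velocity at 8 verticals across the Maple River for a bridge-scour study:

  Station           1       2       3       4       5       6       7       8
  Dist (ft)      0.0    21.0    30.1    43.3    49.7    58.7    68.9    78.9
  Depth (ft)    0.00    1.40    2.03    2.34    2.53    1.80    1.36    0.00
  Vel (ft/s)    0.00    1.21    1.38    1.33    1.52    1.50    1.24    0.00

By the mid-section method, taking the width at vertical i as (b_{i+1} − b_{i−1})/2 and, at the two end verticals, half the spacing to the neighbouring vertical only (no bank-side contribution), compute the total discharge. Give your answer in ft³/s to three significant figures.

160 ft³/s

w_2 = (30.1 − 0.0)/2 = 15.05 ft; q_2 = 1.21 × 1.40 × 15.05 = 25.49 ft³/s
w_3 = (43.3 − 21.0)/2 = 11.15 ft; q_3 = 1.38 × 2.03 × 11.15 = 31.24 ft³/s
w_4 = (49.7 − 30.1)/2 = 9.8 ft; q_4 = 1.33 × 2.34 × 9.8 = 30.50 ft³/s
w_5 = (58.7 − 43.3)/2 = 7.7 ft; q_5 = 1.52 × 2.53 × 7.7 = 29.61 ft³/s
w_6 = (68.9 − 49.7)/2 = 9.6 ft; q_6 = 1.50 × 1.80 × 9.6 = 25.92 ft³/s
w_7 = (78.9 − 58.7)/2 = 10.1 ft; q_7 = 1.24 × 1.36 × 10.1 = 17.03 ft³/s
Stations 1, 8 contribute zero (depth or velocity is 0).
Q = Σ qᵢ = 159.8 ft³/s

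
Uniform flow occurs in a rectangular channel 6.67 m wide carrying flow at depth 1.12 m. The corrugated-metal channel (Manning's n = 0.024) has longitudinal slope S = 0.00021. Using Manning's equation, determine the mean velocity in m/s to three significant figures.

A = b·y = 6.67 × 1.12 = 7.470 m²
P = b + 2y = 6.67 + 2×1.12 = 8.910 m
R = A/P = 7.470/8.910 = 0.8384 m
Q = (1/n)·A·R^(2/3)·S^(1/2) = (1/0.024) × 7.470 × 0.8384^(2/3) × 0.00021^(1/2) = 4.011 m³/s
V = Q/A = 4.011/7.470 = 0.5369 m/s

0.537 m/s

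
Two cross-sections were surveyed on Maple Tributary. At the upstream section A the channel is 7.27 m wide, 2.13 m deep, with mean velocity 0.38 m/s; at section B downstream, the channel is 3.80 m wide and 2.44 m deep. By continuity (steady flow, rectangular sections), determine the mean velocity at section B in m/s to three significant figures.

0.635 m/s

Q = A₁V₁ = (7.27×2.13) × 0.38 = 5.884 m³/s
A₂ = 3.80 × 2.44 = 9.272 m²
V₂ = Q/A₂ = 5.884/9.272 = 0.6346 m/s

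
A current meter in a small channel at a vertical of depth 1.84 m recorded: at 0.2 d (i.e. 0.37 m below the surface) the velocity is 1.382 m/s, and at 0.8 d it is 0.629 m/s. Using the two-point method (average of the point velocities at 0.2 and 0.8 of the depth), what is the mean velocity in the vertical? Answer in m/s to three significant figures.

1.01 m/s

v̄ = (1.382 + 0.629) / 2 = 1.006 m/s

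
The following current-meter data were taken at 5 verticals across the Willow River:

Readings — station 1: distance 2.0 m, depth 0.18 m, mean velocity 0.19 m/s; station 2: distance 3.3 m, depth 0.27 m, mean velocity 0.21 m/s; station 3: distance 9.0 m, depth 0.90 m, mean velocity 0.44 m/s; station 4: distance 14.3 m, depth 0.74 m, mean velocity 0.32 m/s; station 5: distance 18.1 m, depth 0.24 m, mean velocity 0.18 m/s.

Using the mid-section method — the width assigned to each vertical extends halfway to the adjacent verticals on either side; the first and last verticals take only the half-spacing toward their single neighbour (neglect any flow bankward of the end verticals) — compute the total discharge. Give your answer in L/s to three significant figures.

w_1 = (3.3 − 2.0)/2 = 0.65 m; q_1 = 0.19 × 0.18 × 0.65 = 0.02223 m³/s
w_2 = (9.0 − 2.0)/2 = 3.5 m; q_2 = 0.21 × 0.27 × 3.5 = 0.1985 m³/s
w_3 = (14.3 − 3.3)/2 = 5.5 m; q_3 = 0.44 × 0.90 × 5.5 = 2.178 m³/s
w_4 = (18.1 − 9.0)/2 = 4.55 m; q_4 = 0.32 × 0.74 × 4.55 = 1.077 m³/s
w_5 = (18.1 − 14.3)/2 = 1.9 m; q_5 = 0.18 × 0.24 × 1.9 = 0.08208 m³/s
Q = Σ qᵢ = 3.558 m³/s
= 3.558 × 1000 = 3558 L/s

3560 L/s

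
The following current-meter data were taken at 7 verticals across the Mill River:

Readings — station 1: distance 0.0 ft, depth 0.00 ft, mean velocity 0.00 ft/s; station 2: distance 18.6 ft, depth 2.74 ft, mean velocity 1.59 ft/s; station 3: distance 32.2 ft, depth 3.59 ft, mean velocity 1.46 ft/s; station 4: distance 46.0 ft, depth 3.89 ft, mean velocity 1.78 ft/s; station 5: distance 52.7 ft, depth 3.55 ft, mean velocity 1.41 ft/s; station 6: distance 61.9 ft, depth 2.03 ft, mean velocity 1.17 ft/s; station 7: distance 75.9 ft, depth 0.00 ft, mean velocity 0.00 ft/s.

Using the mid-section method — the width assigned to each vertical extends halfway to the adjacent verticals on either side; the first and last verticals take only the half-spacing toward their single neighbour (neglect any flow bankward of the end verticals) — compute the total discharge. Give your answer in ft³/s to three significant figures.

w_2 = (32.2 − 0.0)/2 = 16.1 ft; q_2 = 1.59 × 2.74 × 16.1 = 70.14 ft³/s
w_3 = (46.0 − 18.6)/2 = 13.7 ft; q_3 = 1.46 × 3.59 × 13.7 = 71.81 ft³/s
w_4 = (52.7 − 32.2)/2 = 10.25 ft; q_4 = 1.78 × 3.89 × 10.25 = 70.97 ft³/s
w_5 = (61.9 − 46.0)/2 = 7.95 ft; q_5 = 1.41 × 3.55 × 7.95 = 39.79 ft³/s
w_6 = (75.9 − 52.7)/2 = 11.6 ft; q_6 = 1.17 × 2.03 × 11.6 = 27.55 ft³/s
Stations 1, 7 contribute zero (depth or velocity is 0).
Q = Σ qᵢ = 280.3 ft³/s

280 ft³/s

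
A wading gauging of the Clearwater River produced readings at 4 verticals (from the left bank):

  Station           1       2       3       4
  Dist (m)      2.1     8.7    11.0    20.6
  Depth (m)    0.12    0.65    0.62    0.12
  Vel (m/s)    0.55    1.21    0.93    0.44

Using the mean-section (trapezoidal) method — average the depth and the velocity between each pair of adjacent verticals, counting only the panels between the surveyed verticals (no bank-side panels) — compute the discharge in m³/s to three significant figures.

Panel 1-2: Δb = 6.6 m, d̄ = (0.12+0.65)/2 = 0.385, v̄ = (0.55+1.21)/2 = 0.88 → q = 6.6×0.385×0.88 = 2.236 m³/s
Panel 2-3: Δb = 2.3 m, d̄ = (0.65+0.62)/2 = 0.635, v̄ = (1.21+0.93)/2 = 1.07 → q = 2.3×0.635×1.07 = 1.563 m³/s
Panel 3-4: Δb = 9.6 m, d̄ = (0.62+0.12)/2 = 0.37, v̄ = (0.93+0.44)/2 = 0.685 → q = 9.6×0.37×0.685 = 2.433 m³/s
Q = Σ q = 6.232 m³/s

6.23 m³/s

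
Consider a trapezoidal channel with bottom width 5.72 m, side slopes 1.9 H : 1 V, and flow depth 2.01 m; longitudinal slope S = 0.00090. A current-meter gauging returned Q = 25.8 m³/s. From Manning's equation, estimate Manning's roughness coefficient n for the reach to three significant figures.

0.0270

A = (b + z·y)·y = (5.72 + 1.9×2.01)×2.01 = 19.17 m²
P = b + 2y√(1+z²) = 5.72 + 2×2.01×√(1+1.9²) = 14.35 m
R = A/P = 19.17/14.35 = 1.336 m
n = (1/Q)·A·R^(2/3)·S^(1/2) = (1/25.8) × 19.17 × 1.213 × 0.03000 = 0.02704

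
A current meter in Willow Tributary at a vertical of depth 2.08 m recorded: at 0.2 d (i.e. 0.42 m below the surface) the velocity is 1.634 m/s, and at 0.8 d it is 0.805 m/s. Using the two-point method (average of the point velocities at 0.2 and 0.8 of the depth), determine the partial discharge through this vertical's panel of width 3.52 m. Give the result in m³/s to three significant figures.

v̄ = (1.634 + 0.805) / 2 = 1.220 m/s
q = v̄ × d × w = 1.220 × 2.08 × 3.52 = 8.929 m³/s

8.93 m³/s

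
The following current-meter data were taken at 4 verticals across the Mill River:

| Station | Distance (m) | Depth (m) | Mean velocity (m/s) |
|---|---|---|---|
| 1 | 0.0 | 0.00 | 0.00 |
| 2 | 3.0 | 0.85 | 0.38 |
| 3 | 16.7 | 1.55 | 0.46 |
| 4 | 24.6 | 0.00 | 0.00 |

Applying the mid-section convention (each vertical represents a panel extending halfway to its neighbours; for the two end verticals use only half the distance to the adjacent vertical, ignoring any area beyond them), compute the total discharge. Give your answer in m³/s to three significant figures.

10.4 m³/s

w_2 = (16.7 − 0.0)/2 = 8.35 m; q_2 = 0.38 × 0.85 × 8.35 = 2.697 m³/s
w_3 = (24.6 − 3.0)/2 = 10.8 m; q_3 = 0.46 × 1.55 × 10.8 = 7.700 m³/s
Stations 1, 4 contribute zero (depth or velocity is 0).
Q = Σ qᵢ = 10.40 m³/s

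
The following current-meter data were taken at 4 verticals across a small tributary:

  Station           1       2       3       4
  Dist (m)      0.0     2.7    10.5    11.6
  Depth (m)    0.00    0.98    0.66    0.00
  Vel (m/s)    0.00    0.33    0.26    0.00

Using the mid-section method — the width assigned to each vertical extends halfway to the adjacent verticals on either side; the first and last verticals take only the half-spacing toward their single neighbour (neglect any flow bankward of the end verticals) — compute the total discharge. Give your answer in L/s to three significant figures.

w_2 = (10.5 − 0.0)/2 = 5.25 m; q_2 = 0.33 × 0.98 × 5.25 = 1.698 m³/s
w_3 = (11.6 − 2.7)/2 = 4.45 m; q_3 = 0.26 × 0.66 × 4.45 = 0.7636 m³/s
Stations 1, 4 contribute zero (depth or velocity is 0).
Q = Σ qᵢ = 2.461 m³/s
= 2.461 × 1000 = 2461 L/s

2460 L/s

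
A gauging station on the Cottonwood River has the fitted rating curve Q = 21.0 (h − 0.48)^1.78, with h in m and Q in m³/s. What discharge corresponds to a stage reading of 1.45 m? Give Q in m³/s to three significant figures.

Q = 21.0 × (1.45 − 0.48)^1.78 = 21.0 × 0.97^1.78 = 19.89 m³/s

19.9 m³/s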